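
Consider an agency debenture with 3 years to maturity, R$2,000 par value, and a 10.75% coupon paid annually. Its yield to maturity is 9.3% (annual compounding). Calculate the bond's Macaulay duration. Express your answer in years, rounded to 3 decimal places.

Periodic yield y = 0.093. Discount each cash flow and weight by its year:
  t   CF        PV=CF/(1+0.093)^t    t·PV
  1       215.00       196.7063       196.7063
  2       215.00       179.9692       359.9384
  3     2,215.00     1,696.3413     5,089.0240
  Σ                  2,073.0168     5,645.6687
Price P = Σ PV = 2,073.0168.
Macaulay duration = Σ(t·PV) / P = 5,645.6687 / 2,073.0168 = 2.72341 years.

2.723 years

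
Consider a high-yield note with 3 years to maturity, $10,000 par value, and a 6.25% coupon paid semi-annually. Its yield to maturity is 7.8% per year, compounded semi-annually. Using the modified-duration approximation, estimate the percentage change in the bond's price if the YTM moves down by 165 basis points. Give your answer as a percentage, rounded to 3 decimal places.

+4.409%

Periodic yield y = 0.039. Modified duration first:
  t   CF        PV=CF/(1+0.039)^t    t·PV
  1       312.50       300.7700       300.7700
  2       312.50       289.4802       578.9605
  3       312.50       278.6143       835.8429
  4       312.50       268.1562     1,072.6248
  5       312.50       258.0907     1,290.4533
  6    10,312.50     8,197.2971    49,183.7826
  Σ                  9,592.4085    53,262.4340
P = 9,592.4085; D_Mac = 5.55256 half-year periods = 2.77628 yrs; D_mod = 2.77628/(1+0.039) = 2.67207 yrs.
ΔP/P ≈ -D_mod · Δy = -2.67207 × (-0.0165) = +0.044089 = +4.4089%.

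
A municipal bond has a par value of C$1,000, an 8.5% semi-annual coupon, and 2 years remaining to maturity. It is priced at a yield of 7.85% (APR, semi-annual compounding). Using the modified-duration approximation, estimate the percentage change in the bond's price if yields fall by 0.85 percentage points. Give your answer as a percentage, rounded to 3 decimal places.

+1.539%

Periodic yield y = 0.03925. Modified duration first:
  t   CF        PV=CF/(1+0.03925)^t    t·PV
  1        42.50        40.8949        40.8949
  2        42.50        39.3504        78.7007
  3        42.50        37.8642       113.5926
  4     1,042.50       893.7086     3,574.8343
  Σ                  1,011.8180     3,808.0226
P = 1,011.8180; D_Mac = 3.76354 half-year periods = 1.88177 yrs; D_mod = 1.88177/(1+0.03925) = 1.81070 yrs.
ΔP/P ≈ -D_mod · Δy = -1.81070 × (-0.0085) = +0.015391 = +1.5391%.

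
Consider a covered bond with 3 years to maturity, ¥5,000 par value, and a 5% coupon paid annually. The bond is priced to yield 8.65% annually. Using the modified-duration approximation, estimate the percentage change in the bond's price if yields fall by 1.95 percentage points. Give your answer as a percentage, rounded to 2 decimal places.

+5.12%

Periodic yield y = 0.0865. Modified duration first:
  t   CF        PV=CF/(1+0.0865)^t    t·PV
  1       250.00       230.0966       230.0966
  2       250.00       211.7779       423.5557
  3     5,250.00     4,093.2674    12,279.8021
  Σ                  4,535.1418    12,933.4544
P = 4,535.1418; D_Mac = 2.85183 yrs; D_mod = 2.85183/(1+0.0865) = 2.62479 yrs.
ΔP/P ≈ -D_mod · Δy = -2.62479 × (-0.0195) = +0.051183 = +5.1183%.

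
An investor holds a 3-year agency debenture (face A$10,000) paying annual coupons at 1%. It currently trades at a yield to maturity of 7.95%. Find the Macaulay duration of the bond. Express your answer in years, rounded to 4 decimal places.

2.9670 years

Periodic yield y = 0.0795. Discount each cash flow and weight by its year:
  t   CF        PV=CF/(1+0.0795)^t    t·PV
  1       100.00        92.6355        92.6355
  2       100.00        85.8133       171.6266
  3    10,100.00     8,028.8517    24,086.5550
  Σ                  8,207.3005    24,350.8171
Price P = Σ PV = 8,207.3005.
Macaulay duration = Σ(t·PV) / P = 24,350.8171 / 8,207.3005 = 2.96697 years.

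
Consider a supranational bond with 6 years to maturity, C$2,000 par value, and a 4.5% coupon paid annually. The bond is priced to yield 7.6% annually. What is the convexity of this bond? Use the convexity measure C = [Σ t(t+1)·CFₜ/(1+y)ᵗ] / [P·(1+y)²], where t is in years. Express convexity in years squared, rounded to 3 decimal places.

30.954

With y = 0.076:
  t   CF        PV=CF/(1+0.076)^t    t·PV        t(t+1)·PV
  1        90.00        83.6431        83.6431         167.2862
  2        90.00        77.7352       155.4705         466.4115
  3        90.00        72.2447       216.7340         866.9358
  4        90.00        67.1419       268.5675       1,342.8374
  5        90.00        62.3995       311.9975       1,871.9852
  6     2,090.00     1,346.7056     8,080.2335      56,561.6342
  Σ                  1,709.8700     9,116.6460      61,277.0902
P = 1,709.8700.
Convexity = Σ t(t+1)·PV / [P·(1+y)²] = 61,277.0902 / (1,709.8700 × 1.157776) = 30.95355.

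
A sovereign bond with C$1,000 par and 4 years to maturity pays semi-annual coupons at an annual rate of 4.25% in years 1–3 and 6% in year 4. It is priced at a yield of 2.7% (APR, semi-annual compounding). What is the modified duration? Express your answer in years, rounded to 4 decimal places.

3.6805 years

Periodic yield y = 0.0135. First find Macaulay duration:
  t   CF        PV=CF/(1+0.0135)^t    t·PV
  1        21.25        20.9669        20.9669
  2        21.25        20.6877        41.3753
  3        21.25        20.4121        61.2363
  4        21.25        20.1402        80.5608
  5        21.25        19.8719        99.3597
  6        21.25        19.6072       117.6434
  7        30.00        27.3121       191.1847
  8     1,030.00       925.2247     7,401.7973
  Σ                  1,074.2228     8,014.1244
P = 1,074.2228; Macaulay duration = 8,014.1244 / 1,074.2228 = 7.46039 half-year periods = 3.73020 years.
Modified duration = D_Mac / (1 + y) = 3.73020 / 1.0135 = 3.68051 years.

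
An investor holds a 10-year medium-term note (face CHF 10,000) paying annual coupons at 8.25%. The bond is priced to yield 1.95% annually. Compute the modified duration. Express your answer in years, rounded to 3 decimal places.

7.642 years

Periodic yield y = 0.0195. First find Macaulay duration:
  t   CF        PV=CF/(1+0.0195)^t    t·PV
  1       825.00       809.2202       809.2202
  2       825.00       793.7422     1,587.4845
  3       825.00       778.5603     2,335.6809
  4       825.00       763.6688     3,054.6751
  5       825.00       749.0621     3,745.3103
  6       825.00       734.7347     4,408.4084
  7       825.00       720.6814     5,044.7701
  8       825.00       706.8969     5,655.1756
  9       825.00       693.3761     6,240.3850
  10   10,825.00     8,923.9187    89,239.1868
  Σ                 15,673.8615   122,120.2968
P = 15,673.8615; Macaulay duration = 122,120.2968 / 15,673.8615 = 7.79133 years.
Modified duration = D_Mac / (1 + y) = 7.79133 / 1.0195 = 7.64231 years.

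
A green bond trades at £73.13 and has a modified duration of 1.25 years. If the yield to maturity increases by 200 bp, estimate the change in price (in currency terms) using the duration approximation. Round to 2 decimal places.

Duration approximation: ΔP/P ≈ -D_mod · Δy = -1.25 × (+0.02) = -0.025000.
ΔP ≈ 73.13 × (-0.025000) = -1.82825.

-£1.83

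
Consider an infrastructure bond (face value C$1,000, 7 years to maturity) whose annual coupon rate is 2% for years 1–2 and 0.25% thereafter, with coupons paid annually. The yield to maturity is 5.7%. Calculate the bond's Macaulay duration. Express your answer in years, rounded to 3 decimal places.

Periodic yield y = 0.057. Discount each cash flow and weight by its year:
  t   CF        PV=CF/(1+0.057)^t    t·PV
  1        20.00        18.9215        18.9215
  2        20.00        17.9011        35.8022
  3         2.50         2.1170         6.3509
  4         2.50         2.0028         8.0112
  5         2.50         1.8948         9.4740
  6         2.50         1.7926        10.7558
  7     1,002.50       680.0792     4,760.5542
  Σ                    724.7090     4,849.8698
Price P = Σ PV = 724.7090.
Macaulay duration = Σ(t·PV) / P = 4,849.8698 / 724.7090 = 6.69216 years.

6.692 years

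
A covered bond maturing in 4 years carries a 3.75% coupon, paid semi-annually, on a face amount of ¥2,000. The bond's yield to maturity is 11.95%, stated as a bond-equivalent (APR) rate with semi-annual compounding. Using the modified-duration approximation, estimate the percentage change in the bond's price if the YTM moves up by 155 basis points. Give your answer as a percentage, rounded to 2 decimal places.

-5.42%

Periodic yield y = 0.05975. Modified duration first:
  t   CF        PV=CF/(1+0.05975)^t    t·PV
  1        37.50        35.3857        35.3857
  2        37.50        33.3906        66.7812
  3        37.50        31.5080        94.5240
  4        37.50        29.7316       118.9262
  5        37.50        28.0552       140.2762
  6        37.50        26.4735       158.8408
  7        37.50        24.9809       174.8660
  8     2,037.50     1,280.7673    10,246.1380
  Σ                  1,490.2927    11,035.7382
P = 1,490.2927; D_Mac = 7.40508 half-year periods = 3.70254 yrs; D_mod = 3.70254/(1+0.05975) = 3.49379 yrs.
ΔP/P ≈ -D_mod · Δy = -3.49379 × (+0.0155) = -0.054154 = -5.4154%.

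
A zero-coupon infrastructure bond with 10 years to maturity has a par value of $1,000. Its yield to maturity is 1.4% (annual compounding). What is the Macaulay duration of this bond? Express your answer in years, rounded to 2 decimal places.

A zero-coupon bond has a single cash flow at maturity, so its Macaulay duration equals its maturity: 10 years.

10.00 years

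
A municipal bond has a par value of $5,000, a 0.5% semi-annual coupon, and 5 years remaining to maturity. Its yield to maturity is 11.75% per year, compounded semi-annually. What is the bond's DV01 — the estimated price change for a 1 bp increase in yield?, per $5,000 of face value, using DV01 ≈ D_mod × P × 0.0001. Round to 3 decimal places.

Periodic yield y = 0.05875.
  t   CF        PV=CF/(1+0.05875)^t    t·PV
  1        12.50        11.8064        11.8064
  2        12.50        11.1512        22.3025
  3        12.50        10.5325        31.5974
  4        12.50         9.9480        39.7920
  5        12.50         9.3960        46.9800
  6        12.50         8.8746        53.2477
  7        12.50         8.3822        58.6751
  8        12.50         7.9170        63.3363
  9        12.50         7.4777        67.2995
  10    5,012.50     2,832.1754    28,321.7544
  Σ                  2,917.6611    28,716.7912
P = 2,917.6611; D_Mac = 9.84240 half-year periods = 4.92120 yrs; D_mod = 4.64812 yrs.
DV01 ≈ 4.64812 × 2,917.6611 × 0.0001 = 1.356165.

$1.356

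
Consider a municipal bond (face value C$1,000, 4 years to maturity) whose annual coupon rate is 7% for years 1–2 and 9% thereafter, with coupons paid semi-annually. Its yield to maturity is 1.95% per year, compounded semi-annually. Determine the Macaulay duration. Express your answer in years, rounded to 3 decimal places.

Periodic yield y = 0.00975. Discount each cash flow and weight by its period:
  t   CF        PV=CF/(1+0.00975)^t    t·PV
  1        35.00        34.6620        34.6620
  2        35.00        34.3274        68.6547
  3        35.00        33.9959       101.9877
  4        35.00        33.6676       134.6705
  5        45.00        42.8690       214.3449
  6        45.00        42.4550       254.7303
  7        45.00        42.0451       294.3158
  8     1,045.00       966.9531     7,735.6245
  Σ                  1,230.9751     8,838.9905
Price P = Σ PV = 1,230.9751.
Macaulay duration = Σ(t·PV) / P = 8,838.9905 / 1,230.9751 = 7.18048 half-year periods.
In years: 7.18048 / 2 = 3.59024 years.

3.590 years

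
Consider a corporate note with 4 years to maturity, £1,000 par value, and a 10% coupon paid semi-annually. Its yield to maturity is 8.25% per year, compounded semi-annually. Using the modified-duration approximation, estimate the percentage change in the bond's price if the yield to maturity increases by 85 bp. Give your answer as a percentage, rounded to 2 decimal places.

Periodic yield y = 0.04125. Modified duration first:
  t   CF        PV=CF/(1+0.04125)^t    t·PV
  1        50.00        48.0192        48.0192
  2        50.00        46.1169        92.2338
  3        50.00        44.2899       132.8698
  4        50.00        42.5353       170.1414
  5        50.00        40.8503       204.2514
  6        50.00        39.2320       235.3917
  7        50.00        37.6777       263.7442
  8     1,050.00       759.8873     6,079.0984
  Σ                  1,058.6086     7,225.7498
P = 1,058.6086; D_Mac = 6.82570 half-year periods = 3.41285 yrs; D_mod = 3.41285/(1+0.04125) = 3.27765 yrs.
ΔP/P ≈ -D_mod · Δy = -3.27765 × (+0.0085) = -0.027860 = -2.7860%.

-2.79%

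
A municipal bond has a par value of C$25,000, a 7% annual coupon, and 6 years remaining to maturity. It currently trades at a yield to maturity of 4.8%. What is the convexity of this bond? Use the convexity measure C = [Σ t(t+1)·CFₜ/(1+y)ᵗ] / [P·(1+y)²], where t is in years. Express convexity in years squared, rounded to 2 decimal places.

31.09

With y = 0.048:
  t   CF        PV=CF/(1+0.048)^t    t·PV        t(t+1)·PV
  1     1,750.00     1,669.8473     1,669.8473       3,339.6947
  2     1,750.00     1,593.3658     3,186.7315       9,560.1946
  3     1,750.00     1,520.3872     4,561.1616      18,244.6462
  4     1,750.00     1,450.7511     5,803.0045      29,015.0226
  5     1,750.00     1,384.3045     6,921.5226      41,529.1355
  6    26,750.00    20,190.9192   121,145.5151     848,018.6057
  Σ                 27,809.5751   143,287.7826     949,707.2993
P = 27,809.5751.
Convexity = Σ t(t+1)·PV / [P·(1+y)²] = 949,707.2993 / (27,809.5751 × 1.098304) = 31.09373.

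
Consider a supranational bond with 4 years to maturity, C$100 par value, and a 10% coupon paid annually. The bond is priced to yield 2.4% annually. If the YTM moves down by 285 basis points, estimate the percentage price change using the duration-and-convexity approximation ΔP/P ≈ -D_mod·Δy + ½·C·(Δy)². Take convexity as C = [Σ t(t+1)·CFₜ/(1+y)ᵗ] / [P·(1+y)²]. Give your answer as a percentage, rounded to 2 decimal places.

+10.54%

With y = 0.024:
  t   CF        PV=CF/(1+0.024)^t    t·PV        t(t+1)·PV
  1        10.00         9.7656         9.7656          19.5312
  2        10.00         9.5367        19.0735          57.2205
  3        10.00         9.3132        27.9397         111.7587
  4       110.00       100.0444       400.1777       2,000.8883
  Σ                    128.6600       456.9565       2,189.3988
P = 128.6600; D_Mac = 3.55166 yrs; D_mod = 3.46842 yrs; C = 16.22861.
Duration effect: -3.46842 × (-0.0285) = +0.098850
Convexity effect: 0.5 × 16.22861 × (-0.0285)² = +0.0065908
ΔP/P ≈ +0.098850 + 0.0065908 = +0.105441 = +10.5441%.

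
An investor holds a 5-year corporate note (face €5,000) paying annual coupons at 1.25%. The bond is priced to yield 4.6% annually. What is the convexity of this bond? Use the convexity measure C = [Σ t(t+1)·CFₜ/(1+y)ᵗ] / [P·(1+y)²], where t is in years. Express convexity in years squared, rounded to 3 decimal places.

26.445

With y = 0.046:
  t   CF        PV=CF/(1+0.046)^t    t·PV        t(t+1)·PV
  1        62.50        59.7514        59.7514         119.5029
  2        62.50        57.1237       114.2475         342.7425
  3        62.50        54.6116       163.8348         655.3393
  4        62.50        52.2100       208.8398       1,044.1990
  5     5,062.50     4,043.0267    20,215.1337     121,290.8022
  Σ                  4,266.7235    20,761.8072     123,452.5858
P = 4,266.7235.
Convexity = Σ t(t+1)·PV / [P·(1+y)²] = 123,452.5858 / (4,266.7235 × 1.094116) = 26.44492.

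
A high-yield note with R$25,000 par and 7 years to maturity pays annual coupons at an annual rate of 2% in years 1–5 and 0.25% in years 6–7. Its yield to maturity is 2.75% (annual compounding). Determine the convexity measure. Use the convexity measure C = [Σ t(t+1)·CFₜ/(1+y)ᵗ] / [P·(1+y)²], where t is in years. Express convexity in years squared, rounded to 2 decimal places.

With y = 0.0275:
  t   CF        PV=CF/(1+0.0275)^t    t·PV        t(t+1)·PV
  1       500.00       486.6180       486.6180         973.2360
  2       500.00       473.5942       947.1883       2,841.5650
  3       500.00       460.9189     1,382.7567       5,531.0267
  4       500.00       448.5829     1,794.3315       8,971.6573
  5       500.00       436.5770     2,182.8850      13,097.3100
  6        62.50        53.1116       318.6693       2,230.6854
  7    25,062.50    20,727.7220   145,094.0543   1,160,752.4343
  Σ                 23,087.1245   152,206.5031   1,194,397.9148
P = 23,087.1245.
Convexity = Σ t(t+1)·PV / [P·(1+y)²] = 1,194,397.9148 / (23,087.1245 × 1.055756) = 49.00219.

49.00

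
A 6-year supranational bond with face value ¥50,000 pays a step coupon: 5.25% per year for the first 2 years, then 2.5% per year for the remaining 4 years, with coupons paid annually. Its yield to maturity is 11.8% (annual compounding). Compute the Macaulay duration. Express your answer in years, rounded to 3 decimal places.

5.241 years

Periodic yield y = 0.118. Discount each cash flow and weight by its year:
  t   CF        PV=CF/(1+0.118)^t    t·PV
  1     2,625.00     2,347.9428     2,347.9428
  2     2,625.00     2,100.1277     4,200.2554
  3     1,250.00       894.5088     2,683.5263
  4     1,250.00       800.0973     3,200.3892
  5     1,250.00       715.6505     3,578.2526
  6    51,250.00    26,244.7868   157,468.7205
  Σ                 33,103.1138   173,479.0868
Price P = Σ PV = 33,103.1138.
Macaulay duration = Σ(t·PV) / P = 173,479.0868 / 33,103.1138 = 5.24057 years.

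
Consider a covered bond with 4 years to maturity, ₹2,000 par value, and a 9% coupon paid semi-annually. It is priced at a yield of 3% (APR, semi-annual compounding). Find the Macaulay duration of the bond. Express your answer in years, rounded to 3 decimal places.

3.508 years

Periodic yield y = 0.015. Discount each cash flow and weight by its period:
  t   CF        PV=CF/(1+0.015)^t    t·PV
  1        90.00        88.6700        88.6700
  2        90.00        87.3596       174.7191
  3        90.00        86.0685       258.2056
  4        90.00        84.7966       339.1863
  5        90.00        83.5434       417.7171
  6        90.00        82.3088       493.8528
  7        90.00        81.0924       567.6469
  8     2,090.00     1,855.3162    14,842.5300
  Σ                  2,449.1555    17,182.5278
Price P = Σ PV = 2,449.1555.
Macaulay duration = Σ(t·PV) / P = 17,182.5278 / 2,449.1555 = 7.01569 half-year periods.
In years: 7.01569 / 2 = 3.50785 years.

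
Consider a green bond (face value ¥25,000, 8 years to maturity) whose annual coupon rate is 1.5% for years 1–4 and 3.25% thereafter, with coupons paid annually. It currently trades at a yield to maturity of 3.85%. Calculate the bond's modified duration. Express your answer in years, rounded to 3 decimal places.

Periodic yield y = 0.0385. First find Macaulay duration:
  t   CF        PV=CF/(1+0.0385)^t    t·PV
  1       375.00       361.0977       361.0977
  2       375.00       347.7109       695.4217
  3       375.00       334.8203     1,004.4609
  4       375.00       322.4076     1,289.6304
  5       812.50       672.6527     3,363.2633
  6       812.50       647.7156     3,886.2937
  7       812.50       623.7030     4,365.9213
  8    25,812.50    19,079.9865   152,639.8916
  Σ                 22,390.0943   167,605.9806
P = 22,390.0943; Macaulay duration = 167,605.9806 / 22,390.0943 = 7.48572 years.
Modified duration = D_Mac / (1 + y) = 7.48572 / 1.0385 = 7.20820 years.

7.208 years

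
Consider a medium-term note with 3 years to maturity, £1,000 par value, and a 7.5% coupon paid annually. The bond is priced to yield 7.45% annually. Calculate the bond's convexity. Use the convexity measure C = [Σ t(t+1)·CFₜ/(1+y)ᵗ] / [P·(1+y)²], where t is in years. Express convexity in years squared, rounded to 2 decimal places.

9.45

With y = 0.0745:
  t   CF        PV=CF/(1+0.0745)^t    t·PV        t(t+1)·PV
  1        75.00        69.7999        69.7999         139.5998
  2        75.00        64.9604       129.9207         389.7622
  3     1,075.00       866.5412     2,599.6235      10,398.4941
  Σ                  1,001.3014     2,799.3442      10,927.8561
P = 1,001.3014.
Convexity = Σ t(t+1)·PV / [P·(1+y)²] = 10,927.8561 / (1,001.3014 × 1.154550) = 9.45273.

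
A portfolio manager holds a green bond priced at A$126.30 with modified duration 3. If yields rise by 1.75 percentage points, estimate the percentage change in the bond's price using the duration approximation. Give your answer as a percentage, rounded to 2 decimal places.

Duration approximation: ΔP/P ≈ -D_mod · Δy = -3 × (+0.0175) = -0.052500.
As a percentage: -5.2500%.

-5.25%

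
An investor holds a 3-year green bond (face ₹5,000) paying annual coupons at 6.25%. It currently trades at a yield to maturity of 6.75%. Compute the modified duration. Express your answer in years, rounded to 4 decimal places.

Periodic yield y = 0.0675. First find Macaulay duration:
  t   CF        PV=CF/(1+0.0675)^t    t·PV
  1       312.50       292.7400       292.7400
  2       312.50       274.2296       548.4591
  3     5,312.50     4,367.1217    13,101.3650
  Σ                  4,934.0913    13,942.5642
P = 4,934.0913; Macaulay duration = 13,942.5642 / 4,934.0913 = 2.82576 years.
Modified duration = D_Mac / (1 + y) = 2.82576 / 1.0675 = 2.64708 years.

2.6471 years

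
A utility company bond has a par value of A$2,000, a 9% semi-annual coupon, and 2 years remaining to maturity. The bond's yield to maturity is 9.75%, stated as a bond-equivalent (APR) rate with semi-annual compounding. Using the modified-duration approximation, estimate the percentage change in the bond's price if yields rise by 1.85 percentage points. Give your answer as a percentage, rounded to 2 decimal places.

-3.30%

Periodic yield y = 0.04875. Modified duration first:
  t   CF        PV=CF/(1+0.04875)^t    t·PV
  1        90.00        85.8164        85.8164
  2        90.00        81.8274       163.6547
  3        90.00        78.0237       234.0711
  4     2,090.00     1,727.6604     6,910.6418
  Σ                  1,973.3280     7,394.1841
P = 1,973.3280; D_Mac = 3.74706 half-year periods = 1.87353 yrs; D_mod = 1.87353/(1+0.04875) = 1.78644 yrs.
ΔP/P ≈ -D_mod · Δy = -1.78644 × (+0.0185) = -0.033049 = -3.3049%.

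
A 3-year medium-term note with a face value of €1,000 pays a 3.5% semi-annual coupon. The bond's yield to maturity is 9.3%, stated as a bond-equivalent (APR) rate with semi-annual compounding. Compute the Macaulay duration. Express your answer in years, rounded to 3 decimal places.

2.861 years

Periodic yield y = 0.0465. Discount each cash flow and weight by its period:
  t   CF        PV=CF/(1+0.0465)^t    t·PV
  1        17.50        16.7224        16.7224
  2        17.50        15.9794        31.9587
  3        17.50        15.2693        45.8080
  4        17.50        14.5909        58.3635
  5        17.50        13.9425        69.7127
  6     1,017.50       774.6384     4,647.8304
  Σ                    851.1429     4,870.3957
Price P = Σ PV = 851.1429.
Macaulay duration = Σ(t·PV) / P = 4,870.3957 / 851.1429 = 5.72218 half-year periods.
In years: 5.72218 / 2 = 2.86109 years.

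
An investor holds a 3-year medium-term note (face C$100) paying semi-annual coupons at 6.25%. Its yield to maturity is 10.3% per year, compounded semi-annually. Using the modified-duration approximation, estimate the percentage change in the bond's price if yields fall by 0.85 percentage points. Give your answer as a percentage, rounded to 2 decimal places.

+2.24%

Periodic yield y = 0.0515. Modified duration first:
  t   CF        PV=CF/(1+0.0515)^t    t·PV
  1        3.125         2.9719         2.9719
  2        3.125         2.8264         5.6528
  3        3.125         2.6880         8.0639
  4        3.125         2.5563        10.2252
  5        3.125         2.4311        12.1555
  6      103.125        76.2971       457.7829
  Σ                     89.7708       496.8522
P = 89.7708; D_Mac = 5.53467 half-year periods = 2.76734 yrs; D_mod = 2.76734/(1+0.0515) = 2.63180 yrs.
ΔP/P ≈ -D_mod · Δy = -2.63180 × (-0.0085) = +0.022370 = +2.2370%.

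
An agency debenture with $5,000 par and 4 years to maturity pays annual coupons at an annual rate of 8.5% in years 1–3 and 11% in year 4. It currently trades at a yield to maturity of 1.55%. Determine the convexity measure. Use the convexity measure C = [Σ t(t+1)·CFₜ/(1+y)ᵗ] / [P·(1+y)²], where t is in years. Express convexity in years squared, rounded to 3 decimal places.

16.908

With y = 0.0155:
  t   CF        PV=CF/(1+0.0155)^t    t·PV        t(t+1)·PV
  1       425.00       418.5130       418.5130         837.0261
  2       425.00       412.1251       824.2502       2,472.7507
  3       425.00       405.8347     1,217.5040       4,870.0161
  4     5,550.00     5,218.8315    20,875.3259     104,376.6293
  Σ                  6,455.3043    23,335.5931     112,556.4221
P = 6,455.3043.
Convexity = Σ t(t+1)·PV / [P·(1+y)²] = 112,556.4221 / (6,455.3043 × 1.031240) = 16.90806.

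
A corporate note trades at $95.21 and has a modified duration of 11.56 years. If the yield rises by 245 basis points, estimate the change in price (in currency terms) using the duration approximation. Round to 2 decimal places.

-$26.97

Duration approximation: ΔP/P ≈ -D_mod · Δy = -11.56 × (+0.0245) = -0.283220.
ΔP ≈ 95.21 × (-0.283220) = -26.9653762.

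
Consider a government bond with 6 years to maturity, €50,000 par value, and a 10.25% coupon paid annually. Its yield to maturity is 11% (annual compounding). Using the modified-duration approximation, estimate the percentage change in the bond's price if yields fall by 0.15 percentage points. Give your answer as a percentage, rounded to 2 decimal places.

+0.64%

Periodic yield y = 0.11. Modified duration first:
  t   CF        PV=CF/(1+0.11)^t    t·PV
  1     5,125.00     4,617.1171     4,617.1171
  2     5,125.00     4,159.5650     8,319.1299
  3     5,125.00     3,747.3558    11,242.0675
  4     5,125.00     3,375.9962    13,503.9850
  5     5,125.00     3,041.4381    15,207.1903
  6    55,125.00    29,472.0761   176,832.4565
  Σ                 48,413.5483   229,721.9463
P = 48,413.5483; D_Mac = 4.74499 yrs; D_mod = 4.74499/(1+0.11) = 4.27477 yrs.
ΔP/P ≈ -D_mod · Δy = -4.27477 × (-0.0015) = +0.006412 = +0.6412%.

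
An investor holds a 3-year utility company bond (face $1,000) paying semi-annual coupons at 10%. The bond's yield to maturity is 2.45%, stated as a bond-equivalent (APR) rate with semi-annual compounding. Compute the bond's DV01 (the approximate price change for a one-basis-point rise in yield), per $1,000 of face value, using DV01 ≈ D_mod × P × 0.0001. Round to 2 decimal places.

Periodic yield y = 0.01225.
  t   CF        PV=CF/(1+0.01225)^t    t·PV
  1        50.00        49.3949        49.3949
  2        50.00        48.7971        97.5943
  3        50.00        48.2066       144.6198
  4        50.00        47.6232       190.4929
  5        50.00        47.0469       235.2345
  6     1,050.00       976.0287     5,856.1722
  Σ                  1,217.0975     6,573.5087
P = 1,217.0975; D_Mac = 5.40097 half-year periods = 2.70049 yrs; D_mod = 2.66781 yrs.
DV01 ≈ 2.66781 × 1,217.0975 × 0.0001 = 0.324698.

$0.32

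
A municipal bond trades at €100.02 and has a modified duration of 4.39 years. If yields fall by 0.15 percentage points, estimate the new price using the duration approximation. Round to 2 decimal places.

Duration approximation: ΔP/P ≈ -D_mod · Δy = -4.39 × (-0.0015) = +0.006585.
New price ≈ 100.02 × (1 + 0.006585) = 100.6786317.

€100.68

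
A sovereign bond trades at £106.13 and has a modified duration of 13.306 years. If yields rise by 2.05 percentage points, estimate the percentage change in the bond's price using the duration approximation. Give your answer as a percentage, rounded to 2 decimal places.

Duration approximation: ΔP/P ≈ -D_mod · Δy = -13.306 × (+0.0205) = -0.272773.
As a percentage: -27.2773%.

-27.28%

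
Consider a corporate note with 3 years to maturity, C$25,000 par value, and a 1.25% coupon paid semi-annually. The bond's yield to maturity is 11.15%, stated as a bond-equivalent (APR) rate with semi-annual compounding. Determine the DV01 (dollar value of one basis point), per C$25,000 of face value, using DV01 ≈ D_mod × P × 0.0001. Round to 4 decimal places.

Periodic yield y = 0.05575.
  t   CF        PV=CF/(1+0.05575)^t    t·PV
  1       156.25       147.9991       147.9991
  2       156.25       140.1838       280.3676
  3       156.25       132.7813       398.3438
  4       156.25       125.7696       503.0784
  5       156.25       119.1282       595.6410
  6    25,156.25    18,166.8388   109,001.0325
  Σ                 18,832.7007   110,926.4623
P = 18,832.7007; D_Mac = 5.89010 half-year periods = 2.94505 yrs; D_mod = 2.78953 yrs.
DV01 ≈ 2.78953 × 18,832.7007 × 0.0001 = 5.253444.

C$5.2534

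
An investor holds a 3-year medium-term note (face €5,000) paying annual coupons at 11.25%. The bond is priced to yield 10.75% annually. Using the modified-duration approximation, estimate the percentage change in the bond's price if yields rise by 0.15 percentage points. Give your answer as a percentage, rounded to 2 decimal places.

-0.37%

Periodic yield y = 0.1075. Modified duration first:
  t   CF        PV=CF/(1+0.1075)^t    t·PV
  1       562.50       507.9007       507.9007
  2       562.50       458.6011       917.2021
  3     5,562.50     4,094.8577    12,284.5732
  Σ                  5,061.3595    13,709.6760
P = 5,061.3595; D_Mac = 2.70869 yrs; D_mod = 2.70869/(1+0.1075) = 2.44577 yrs.
ΔP/P ≈ -D_mod · Δy = -2.44577 × (+0.0015) = -0.003669 = -0.3669%.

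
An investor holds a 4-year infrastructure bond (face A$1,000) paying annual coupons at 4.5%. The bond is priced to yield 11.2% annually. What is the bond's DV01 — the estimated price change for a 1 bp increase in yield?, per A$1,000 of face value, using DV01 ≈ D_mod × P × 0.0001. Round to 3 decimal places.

A$0.265

Periodic yield y = 0.112.
  t   CF        PV=CF/(1+0.112)^t    t·PV
  1        45.00        40.4676        40.4676
  2        45.00        36.3917        72.7835
  3        45.00        32.7264        98.1792
  4     1,045.00       683.4349     2,733.7395
  Σ                    793.0207     2,945.1698
P = 793.0207; D_Mac = 3.71386 yrs; D_mod = 3.33980 yrs.
DV01 ≈ 3.33980 × 793.0207 × 0.0001 = 0.264853.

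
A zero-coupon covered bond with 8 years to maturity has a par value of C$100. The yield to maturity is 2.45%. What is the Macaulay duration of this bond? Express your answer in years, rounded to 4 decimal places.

8.0000 years

A zero-coupon bond has a single cash flow at maturity, so its Macaulay duration equals its maturity: 8 years.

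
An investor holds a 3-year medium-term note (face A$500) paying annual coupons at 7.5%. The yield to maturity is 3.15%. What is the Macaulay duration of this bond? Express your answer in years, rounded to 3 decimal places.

Periodic yield y = 0.0315. Discount each cash flow and weight by its year:
  t   CF        PV=CF/(1+0.0315)^t    t·PV
  1        37.50        36.3548        36.3548
  2        37.50        35.2446        70.4892
  3       537.50       489.7459     1,469.2376
  Σ                    561.3453     1,576.0816
Price P = Σ PV = 561.3453.
Macaulay duration = Σ(t·PV) / P = 1,576.0816 / 561.3453 = 2.80769 years.

2.808 years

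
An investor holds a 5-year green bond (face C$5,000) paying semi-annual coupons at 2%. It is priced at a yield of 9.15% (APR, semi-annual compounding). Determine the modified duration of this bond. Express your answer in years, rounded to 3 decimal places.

Periodic yield y = 0.04575. First find Macaulay duration:
  t   CF        PV=CF/(1+0.04575)^t    t·PV
  1        50.00        47.8126        47.8126
  2        50.00        45.7208        91.4417
  3        50.00        43.7206       131.1619
  4        50.00        41.8079       167.2317
  5        50.00        39.9789       199.8944
  6        50.00        38.2299       229.3792
  7        50.00        36.5574       255.9016
  8        50.00        34.9580       279.6643
  9        50.00        33.4287       300.8581
  10    5,050.00     3,228.5881    32,285.8813
  Σ                  3,590.8029    33,989.2266
P = 3,590.8029; Macaulay duration = 33,989.2266 / 3,590.8029 = 9.46563 half-year periods = 4.73282 years.
Modified duration = D_Mac / (1 + y) = 4.73282 / 1.04575 = 4.52576 years.

4.526 years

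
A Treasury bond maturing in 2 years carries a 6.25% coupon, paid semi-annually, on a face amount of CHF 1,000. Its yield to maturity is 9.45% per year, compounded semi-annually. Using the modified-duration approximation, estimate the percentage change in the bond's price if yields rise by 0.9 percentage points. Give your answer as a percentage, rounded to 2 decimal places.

Periodic yield y = 0.04725. Modified duration first:
  t   CF        PV=CF/(1+0.04725)^t    t·PV
  1        31.25        29.8401        29.8401
  2        31.25        28.4937        56.9875
  3        31.25        27.2081        81.6244
  4     1,031.25       857.3586     3,429.4342
  Σ                    942.9005     3,597.8862
P = 942.9005; D_Mac = 3.81576 half-year periods = 1.90788 yrs; D_mod = 1.90788/(1+0.04725) = 1.82180 yrs.
ΔP/P ≈ -D_mod · Δy = -1.82180 × (+0.009) = -0.016396 = -1.6396%.

-1.64%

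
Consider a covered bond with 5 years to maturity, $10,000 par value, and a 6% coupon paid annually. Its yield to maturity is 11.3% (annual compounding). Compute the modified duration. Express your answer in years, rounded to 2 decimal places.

3.95 years

Periodic yield y = 0.113. First find Macaulay duration:
  t   CF        PV=CF/(1+0.113)^t    t·PV
  1       600.00       539.0836       539.0836
  2       600.00       484.3518       968.7036
  3       600.00       435.1768     1,305.5305
  4       600.00       390.9945     1,563.9778
  5    10,600.00     6,206.2611    31,031.3056
  Σ                  8,055.8677    35,408.6010
P = 8,055.8677; Macaulay duration = 35,408.6010 / 8,055.8677 = 4.39538 years.
Modified duration = D_Mac / (1 + y) = 4.39538 / 1.113 = 3.94913 years.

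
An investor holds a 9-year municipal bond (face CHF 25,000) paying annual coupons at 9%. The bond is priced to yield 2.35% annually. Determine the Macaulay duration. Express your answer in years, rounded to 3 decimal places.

Periodic yield y = 0.0235. Discount each cash flow and weight by its year:
  t   CF        PV=CF/(1+0.0235)^t    t·PV
  1     2,250.00     2,198.3390     2,198.3390
  2     2,250.00     2,147.8642     4,295.7284
  3     2,250.00     2,098.5483     6,295.6450
  4     2,250.00     2,050.3648     8,201.4591
  5     2,250.00     2,003.2875    10,016.4375
  6     2,250.00     1,957.2912    11,743.7470
  7     2,250.00     1,912.3509    13,386.4564
  8     2,250.00     1,868.4425    14,947.5402
  9    27,250.00    22,109.3454   198,984.1082
  Σ                 38,345.8338   270,069.4609
Price P = Σ PV = 38,345.8338.
Macaulay duration = Σ(t·PV) / P = 270,069.4609 / 38,345.8338 = 7.04299 years.

7.043 years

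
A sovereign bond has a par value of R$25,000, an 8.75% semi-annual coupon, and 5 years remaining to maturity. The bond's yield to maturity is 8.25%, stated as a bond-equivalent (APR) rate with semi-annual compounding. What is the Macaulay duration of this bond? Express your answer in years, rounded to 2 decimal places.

Periodic yield y = 0.04125. Discount each cash flow and weight by its period:
  t   CF        PV=CF/(1+0.04125)^t    t·PV
  1     1,093.75     1,050.4202     1,050.4202
  2     1,093.75     1,008.8069     2,017.6138
  3     1,093.75       968.8421     2,906.5264
  4     1,093.75       930.4606     3,721.8426
  5     1,093.75       893.5997     4,467.9983
  6     1,093.75       858.1990     5,149.1937
  7     1,093.75       824.2007     5,769.4047
  8     1,093.75       791.5493     6,332.3941
  9     1,093.75       760.1914     6,841.7224
  10   26,093.75    17,417.5214   174,175.2141
  Σ                 25,503.7912   212,432.3302
Price P = Σ PV = 25,503.7912.
Macaulay duration = Σ(t·PV) / P = 212,432.3302 / 25,503.7912 = 8.32944 half-year periods.
In years: 8.32944 / 2 = 4.16472 years.

4.16 years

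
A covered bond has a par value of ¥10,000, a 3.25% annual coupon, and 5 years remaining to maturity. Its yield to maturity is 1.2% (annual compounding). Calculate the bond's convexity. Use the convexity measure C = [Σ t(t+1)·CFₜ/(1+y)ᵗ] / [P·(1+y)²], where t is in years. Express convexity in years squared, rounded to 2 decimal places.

27.04

With y = 0.012:
  t   CF        PV=CF/(1+0.012)^t    t·PV        t(t+1)·PV
  1       325.00       321.1462       321.1462         642.2925
  2       325.00       317.3382       634.6764       1,904.0291
  3       325.00       313.5753       940.7259       3,762.9034
  4       325.00       309.8570     1,239.4280       6,197.1400
  5    10,325.00     9,727.1922    48,635.9611     291,815.7664
  Σ                 10,989.1089    51,771.9375     304,322.1314
P = 10,989.1089.
Convexity = Σ t(t+1)·PV / [P·(1+y)²] = 304,322.1314 / (10,989.1089 × 1.024144) = 27.04021.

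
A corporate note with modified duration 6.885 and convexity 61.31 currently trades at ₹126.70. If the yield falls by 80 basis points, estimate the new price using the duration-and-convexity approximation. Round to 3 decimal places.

Duration effect: -D_mod·Δy = -6.885 × (-0.008) = +0.055080
Convexity effect: ½·C·(Δy)² = 0.5 × 61.31 × (-0.008)² = +0.00196192
ΔP/P ≈ +0.055080 + 0.00196192 = +0.05704192
New price ≈ 126.70 × (1 + 0.05704192) = 133.927211264.

₹133.927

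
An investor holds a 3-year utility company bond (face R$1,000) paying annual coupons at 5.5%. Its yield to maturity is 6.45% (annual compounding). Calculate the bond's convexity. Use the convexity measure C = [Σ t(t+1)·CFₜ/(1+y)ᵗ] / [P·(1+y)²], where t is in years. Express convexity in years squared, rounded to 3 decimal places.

9.858

With y = 0.0645:
  t   CF        PV=CF/(1+0.0645)^t    t·PV        t(t+1)·PV
  1        55.00        51.6674        51.6674         103.3349
  2        55.00        48.5368        97.0736         291.2209
  3     1,055.00       874.6121     2,623.8362      10,495.3447
  Σ                    974.8163     2,772.5773      10,889.9006
P = 974.8163.
Convexity = Σ t(t+1)·PV / [P·(1+y)²] = 10,889.9006 / (974.8163 × 1.133160) = 9.85848.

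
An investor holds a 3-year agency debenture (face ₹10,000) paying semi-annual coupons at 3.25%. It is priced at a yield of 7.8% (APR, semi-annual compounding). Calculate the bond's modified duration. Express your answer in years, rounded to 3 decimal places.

2.765 years

Periodic yield y = 0.039. First find Macaulay duration:
  t   CF        PV=CF/(1+0.039)^t    t·PV
  1       162.50       156.4004       156.4004
  2       162.50       150.5297       301.0595
  3       162.50       144.8794       434.6383
  4       162.50       139.4412       557.7649
  5       162.50       134.2071       671.0357
  6    10,162.50     8,078.0637    48,468.3822
  Σ                  8,803.5216    50,589.2809
P = 8,803.5216; Macaulay duration = 50,589.2809 / 8,803.5216 = 5.74648 half-year periods = 2.87324 years.
Modified duration = D_Mac / (1 + y) = 2.87324 / 1.039 = 2.76539 years.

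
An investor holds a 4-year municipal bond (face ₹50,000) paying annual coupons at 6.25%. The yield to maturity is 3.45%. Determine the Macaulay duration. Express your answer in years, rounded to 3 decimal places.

Periodic yield y = 0.0345. Discount each cash flow and weight by its year:
  t   CF        PV=CF/(1+0.0345)^t    t·PV
  1     3,125.00     3,020.7830     3,020.7830
  2     3,125.00     2,920.0416     5,840.0831
  3     3,125.00     2,822.6598     8,467.9794
  4    53,125.00    46,384.9361   185,539.7446
  Σ                 55,148.4205   202,868.5900
Price P = Σ PV = 55,148.4205.
Macaulay duration = Σ(t·PV) / P = 202,868.5900 / 55,148.4205 = 3.67859 years.

3.679 years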